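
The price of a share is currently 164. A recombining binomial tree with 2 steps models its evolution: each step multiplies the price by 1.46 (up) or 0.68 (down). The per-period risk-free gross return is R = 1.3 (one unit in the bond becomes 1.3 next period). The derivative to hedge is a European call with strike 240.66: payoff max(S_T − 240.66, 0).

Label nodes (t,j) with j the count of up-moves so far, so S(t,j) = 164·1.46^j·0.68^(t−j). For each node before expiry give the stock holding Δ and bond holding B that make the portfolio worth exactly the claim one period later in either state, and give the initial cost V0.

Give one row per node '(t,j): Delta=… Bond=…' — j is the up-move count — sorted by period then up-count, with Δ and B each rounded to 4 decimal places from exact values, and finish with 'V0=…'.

Under the risk-neutral measure, an up-move has probability p* = (R−d)/(u−d) = 0.7949 and values discount at R = 1.3.
At expiry t=2: V(2,0)=0.0000, V(2,1)=0.0000, V(2,2)=108.9224
(1,0): S=111.5200. Δ = (V_up−V_dn)/(S_up−S_dn) = (0.0000−0.0000)/(162.8192−75.8336) = 0.0000. V = [p*·0.0000 + (1−p*)·0.0000]/1.3 = 0.0000. B = V − Δ·S = 0.0000.
(1,1): S=239.4400. Δ = (V_up−V_dn)/(S_up−S_dn) = (108.9224−0.0000)/(349.5824−162.8192) = 0.5832. V = [p*·108.9224 + (1−p*)·0.0000]/1.3 = 66.5995. B = V − Δ·S = -73.0446.
(0,0): S=164.0000. Δ = (V_up−V_dn)/(S_up−S_dn) = (66.5995−0.0000)/(239.4400−111.5200) = 0.5206. V = [p*·66.5995 + (1−p*)·0.0000]/1.3 = 40.7216. B = V − Δ·S = -44.6624.
The time-0 hedge costs 40.7216, which is the no-arbitrage price.

(0,0): Delta=0.5206 Bond=-44.6624
(1,0): Delta=0.0000 Bond=0.0000
(1,1): Delta=0.5832 Bond=-73.0446
V0=40.7216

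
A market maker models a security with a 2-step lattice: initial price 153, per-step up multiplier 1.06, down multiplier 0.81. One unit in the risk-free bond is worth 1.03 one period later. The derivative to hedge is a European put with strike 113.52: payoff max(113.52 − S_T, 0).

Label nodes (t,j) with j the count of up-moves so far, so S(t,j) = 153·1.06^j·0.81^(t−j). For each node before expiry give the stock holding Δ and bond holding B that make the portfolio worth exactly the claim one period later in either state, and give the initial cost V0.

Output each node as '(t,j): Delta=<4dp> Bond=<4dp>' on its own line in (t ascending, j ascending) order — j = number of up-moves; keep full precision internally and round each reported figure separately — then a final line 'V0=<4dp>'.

(0,0): Delta=-0.0400 Bond=6.3003
(1,0): Delta=-0.4240 Bond=54.0773
(1,1): Delta=0.0000 Bond=0.0000
V0=0.1783

The replicating-portfolio and risk-neutral prices coincide; use p* = (1.03−0.81)/(1.06−0.81) = 0.8800 for the latter.
At expiry t=2: V(2,0)=13.1367, V(2,1)=0.0000, V(2,2)=0.0000
Node (1,0) S=123.9300: V=(p*·0.0000+(1−p*)·13.1367)/1.03=1.5305; Δ=(0.0000−13.1367)/(131.3658−100.3833)=-0.4240; B=V−Δ·S=54.0773
Node (1,1) S=162.1800: V=(p*·0.0000+(1−p*)·0.0000)/1.03=0.0000; Δ=(0.0000−0.0000)/(171.9108−131.3658)=0.0000; B=V−Δ·S=0.0000
Node (0,0) S=153.0000: V=(p*·0.0000+(1−p*)·1.5305)/1.03=0.1783; Δ=(0.0000−1.5305)/(162.1800−123.9300)=-0.0400; B=V−Δ·S=6.3003
Check: Δ(0,0)·S0 + B(0,0) = 0.1783 = V0.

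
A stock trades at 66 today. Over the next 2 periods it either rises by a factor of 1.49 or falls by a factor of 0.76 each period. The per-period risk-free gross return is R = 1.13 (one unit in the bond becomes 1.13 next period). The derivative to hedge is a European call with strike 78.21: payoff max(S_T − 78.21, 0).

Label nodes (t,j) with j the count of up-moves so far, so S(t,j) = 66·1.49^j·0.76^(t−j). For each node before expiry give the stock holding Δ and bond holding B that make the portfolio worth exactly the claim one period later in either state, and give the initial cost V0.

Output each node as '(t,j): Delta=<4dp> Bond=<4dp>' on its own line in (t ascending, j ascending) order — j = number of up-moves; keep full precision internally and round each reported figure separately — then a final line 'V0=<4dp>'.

Under the risk-neutral measure, an up-move has probability p* = (R−d)/(u−d) = 0.5068 and values discount at R = 1.13.
At expiry t=2: V(2,0)=0.0000, V(2,1)=0.0000, V(2,2)=68.3166
(1,0): S=50.1600. Δ = (V_up−V_dn)/(S_up−S_dn) = (0.0000−0.0000)/(74.7384−38.1216) = 0.0000. V = [p*·0.0000 + (1−p*)·0.0000]/1.13 = 0.0000. B = V − Δ·S = 0.0000.
(1,1): S=98.3400. Δ = (V_up−V_dn)/(S_up−S_dn) = (68.3166−0.0000)/(146.5266−74.7384) = 0.9516. V = [p*·68.3166 + (1−p*)·0.0000]/1.13 = 30.6427. B = V − Δ·S = -62.9417.
(0,0): S=66.0000. Δ = (V_up−V_dn)/(S_up−S_dn) = (30.6427−0.0000)/(98.3400−50.1600) = 0.6360. V = [p*·30.6427 + (1−p*)·0.0000]/1.13 = 13.7444. B = V − Δ·S = -28.2318.
Each (Δ,B) replicates both successor values, so the strategy is self-financing and V0 is arbitrage-free.

(0,0): Delta=0.6360 Bond=-28.2318
(1,0): Delta=0.0000 Bond=0.0000
(1,1): Delta=0.9516 Bond=-62.9417
V0=13.7444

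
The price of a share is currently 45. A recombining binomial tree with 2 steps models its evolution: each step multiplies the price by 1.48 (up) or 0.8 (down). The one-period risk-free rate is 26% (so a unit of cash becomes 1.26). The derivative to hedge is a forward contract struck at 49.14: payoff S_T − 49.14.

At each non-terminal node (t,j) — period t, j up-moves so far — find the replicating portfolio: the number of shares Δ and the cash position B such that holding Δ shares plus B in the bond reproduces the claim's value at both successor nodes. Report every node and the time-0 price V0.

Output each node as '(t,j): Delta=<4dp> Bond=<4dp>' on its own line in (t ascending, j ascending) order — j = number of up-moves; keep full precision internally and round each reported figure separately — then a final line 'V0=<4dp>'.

Risk-neutral probability p* = (R−d)/(u−d) = (1.26−0.8)/(1.48−0.8) = 0.6765.
Payoff layer (t=2): V(2,0)=-20.3400, V(2,1)=4.1400, V(2,2)=49.4280
(1,0): S=36.0000. Δ = (V_up−V_dn)/(S_up−S_dn) = (4.1400−-20.3400)/(53.2800−28.8000) = 1.0000. V = [p*·4.1400 + (1−p*)·-20.3400]/1.26 = -3.0000. B = V − Δ·S = -39.0000.
(1,1): S=66.6000. Δ = (V_up−V_dn)/(S_up−S_dn) = (49.4280−4.1400)/(98.5680−53.2800) = 1.0000. V = [p*·49.4280 + (1−p*)·4.1400]/1.26 = 27.6000. B = V − Δ·S = -39.0000.
(0,0): S=45.0000. Δ = (V_up−V_dn)/(S_up−S_dn) = (27.6000−-3.0000)/(66.6000−36.0000) = 1.0000. V = [p*·27.6000 + (1−p*)·-3.0000]/1.26 = 14.0476. B = V − Δ·S = -30.9524.
Root portfolio cost Δ·45+B reproduces V0=14.0476.

(0,0): Delta=1.0000 Bond=-30.9524
(1,0): Delta=1.0000 Bond=-39.0000
(1,1): Delta=1.0000 Bond=-39.0000
V0=14.0476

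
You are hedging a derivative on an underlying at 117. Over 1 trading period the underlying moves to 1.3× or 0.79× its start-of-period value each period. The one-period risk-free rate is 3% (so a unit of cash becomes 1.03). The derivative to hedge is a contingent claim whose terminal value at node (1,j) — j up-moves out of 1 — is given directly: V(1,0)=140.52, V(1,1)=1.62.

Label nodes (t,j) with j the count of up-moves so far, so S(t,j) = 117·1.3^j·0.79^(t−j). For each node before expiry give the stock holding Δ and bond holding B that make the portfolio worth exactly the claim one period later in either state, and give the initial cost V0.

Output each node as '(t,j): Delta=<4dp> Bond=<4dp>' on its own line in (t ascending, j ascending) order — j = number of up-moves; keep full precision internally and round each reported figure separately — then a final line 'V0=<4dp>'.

Since d<R<u, set p* = (R−d)/(u−d) = 0.4706; price each node as the discounted p*-expectation of its children.
Terminal payoffs: V(1,0)=140.5200, V(1,1)=1.6200
Node (0,0) S=117.0000: V=(p*·1.6200+(1−p*)·140.5200)/1.03=72.9663; Δ=(1.6200−140.5200)/(152.1000−92.4300)=-2.3278; B=V−Δ·S=345.3192
The time-0 hedge costs 72.9663, which is the no-arbitrage price.

(0,0): Delta=-2.3278 Bond=345.3192
V0=72.9663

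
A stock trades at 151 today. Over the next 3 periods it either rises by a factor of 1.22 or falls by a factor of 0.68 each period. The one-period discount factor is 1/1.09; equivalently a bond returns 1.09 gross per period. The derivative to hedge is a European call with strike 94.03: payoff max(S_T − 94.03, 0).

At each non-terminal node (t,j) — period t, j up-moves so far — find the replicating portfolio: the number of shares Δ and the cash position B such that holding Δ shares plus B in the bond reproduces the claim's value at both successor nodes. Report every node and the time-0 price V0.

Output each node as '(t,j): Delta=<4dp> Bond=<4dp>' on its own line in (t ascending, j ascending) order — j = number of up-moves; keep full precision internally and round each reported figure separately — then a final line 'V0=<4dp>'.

(0,0): Delta=0.9441 Bond=-62.7583
(1,0): Delta=0.7387 Bond=-47.3175
(1,1): Delta=0.9804 Bond=-75.0933
(2,0): Delta=0.0000 Bond=0.0000
(2,1): Delta=0.8692 Bond=-67.9294
(2,2): Delta=1.0000 Bond=-86.2661
V0=79.7949

Risk-neutral probability p* = (R−d)/(u−d) = (1.09−0.68)/(1.22−0.68) = 0.7593.
At expiry t=3: V(3,0)=0.0000, V(3,1)=0.0000, V(3,2)=58.7989, V(3,3)=180.1630
  t=2,j=0: stock 69.8224 → up 85.1833 (V=0.0000), down 47.4792 (V=0.0000). Price 0.0000; hedge Δ=0.0000, bond B=0.0000.
  t=2,j=1: stock 125.2696 → up 152.8289 (V=58.7989), down 85.1833 (V=0.0000). Price 40.9574; hedge Δ=0.8692, bond B=-67.9294.
  t=2,j=2: stock 224.7484 → up 274.1930 (V=180.1630), down 152.8289 (V=58.7989). Price 138.4823; hedge Δ=1.0000, bond B=-86.2661.
  t=1,j=0: stock 102.6800 → up 125.2696 (V=40.9574), down 69.8224 (V=0.0000). Price 28.5297; hedge Δ=0.7387, bond B=-47.3175.
  t=1,j=1: stock 184.2200 → up 224.7484 (V=138.4823), down 125.2696 (V=40.9574). Price 105.5084; hedge Δ=0.9804, bond B=-75.0933.
  t=0,j=0: stock 151.0000 → up 184.2200 (V=105.5084), down 102.6800 (V=28.5297). Price 79.7949; hedge Δ=0.9441, bond B=-62.7583.
Check: Δ(0,0)·S0 + B(0,0) = 79.7949 = V0.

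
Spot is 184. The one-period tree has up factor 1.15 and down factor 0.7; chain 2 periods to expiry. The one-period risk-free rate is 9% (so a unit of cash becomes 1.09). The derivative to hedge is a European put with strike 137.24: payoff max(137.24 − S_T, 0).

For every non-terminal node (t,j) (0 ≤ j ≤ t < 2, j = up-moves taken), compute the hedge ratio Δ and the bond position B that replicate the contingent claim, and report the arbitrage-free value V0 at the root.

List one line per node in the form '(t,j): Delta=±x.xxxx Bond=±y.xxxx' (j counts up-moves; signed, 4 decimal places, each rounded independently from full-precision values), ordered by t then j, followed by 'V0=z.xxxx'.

No-arbitrage ⇒ martingale measure with p* = (R−d)/(u−d) = 0.8667.
Terminal values V(2,·): V(2,0)=47.0800, V(2,1)=0.0000, V(2,2)=0.0000
  t=1,j=0: stock 128.8000 → up 148.1200 (V=0.0000), down 90.1600 (V=47.0800). Price 5.7590; hedge Δ=-0.8123, bond B=110.3812.
  t=1,j=1: stock 211.6000 → up 243.3400 (V=0.0000), down 148.1200 (V=0.0000). Price 0.0000; hedge Δ=0.0000, bond B=0.0000.
  t=0,j=0: stock 184.0000 → up 211.6000 (V=0.0000), down 128.8000 (V=5.7590). Price 0.7045; hedge Δ=-0.0696, bond B=13.5023.
Check: Δ(0,0)·S0 + B(0,0) = 0.7045 = V0.

(0,0): Delta=-0.0696 Bond=13.5023
(1,0): Delta=-0.8123 Bond=110.3812
(1,1): Delta=0.0000 Bond=0.0000
V0=0.7045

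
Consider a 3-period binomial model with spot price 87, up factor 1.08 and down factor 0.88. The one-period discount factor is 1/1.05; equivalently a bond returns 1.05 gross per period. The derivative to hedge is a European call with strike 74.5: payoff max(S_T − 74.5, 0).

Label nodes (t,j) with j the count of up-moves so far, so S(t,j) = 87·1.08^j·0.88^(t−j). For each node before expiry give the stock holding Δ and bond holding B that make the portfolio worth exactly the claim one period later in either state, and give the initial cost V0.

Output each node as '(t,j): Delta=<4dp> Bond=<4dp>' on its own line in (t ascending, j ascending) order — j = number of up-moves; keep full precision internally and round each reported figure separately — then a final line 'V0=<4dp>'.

Risk-neutral probability p* = (R−d)/(u−d) = (1.05−0.88)/(1.08−0.88) = 0.8500.
At expiry t=3: V(3,0)=0.0000, V(3,1)=0.0000, V(3,2)=14.7996, V(3,3)=35.0949
(2,0): S=67.3728. Δ = (V_up−V_dn)/(S_up−S_dn) = (0.0000−0.0000)/(72.7626−59.2881) = 0.0000. V = [p*·0.0000 + (1−p*)·0.0000]/1.05 = 0.0000. B = V − Δ·S = 0.0000.
(2,1): S=82.6848. Δ = (V_up−V_dn)/(S_up−S_dn) = (14.7996−0.0000)/(89.2996−72.7626) = 0.8949. V = [p*·14.7996 + (1−p*)·0.0000]/1.05 = 11.9806. B = V − Δ·S = -62.0173.
(2,2): S=101.4768. Δ = (V_up−V_dn)/(S_up−S_dn) = (35.0949−14.7996)/(109.5949−89.2996) = 1.0000. V = [p*·35.0949 + (1−p*)·14.7996]/1.05 = 30.5244. B = V − Δ·S = -70.9524.
(1,0): S=76.5600. Δ = (V_up−V_dn)/(S_up−S_dn) = (11.9806−0.0000)/(82.6848−67.3728) = 0.7824. V = [p*·11.9806 + (1−p*)·0.0000]/1.05 = 9.6986. B = V − Δ·S = -50.2045.
(1,1): S=93.9600. Δ = (V_up−V_dn)/(S_up−S_dn) = (30.5244−11.9806)/(101.4768−82.6848) = 0.9868. V = [p*·30.5244 + (1−p*)·11.9806]/1.05 = 26.4218. B = V − Δ·S = -66.2973.
(0,0): S=87.0000. Δ = (V_up−V_dn)/(S_up−S_dn) = (26.4218−9.6986)/(93.9600−76.5600) = 0.9611. V = [p*·26.4218 + (1−p*)·9.6986]/1.05 = 22.7746. B = V − Δ·S = -60.8413.
The time-0 hedge costs 22.7746, which is the no-arbitrage price.

(0,0): Delta=0.9611 Bond=-60.8413
(1,0): Delta=0.7824 Bond=-50.2045
(1,1): Delta=0.9868 Bond=-66.2973
(2,0): Delta=0.0000 Bond=0.0000
(2,1): Delta=0.8949 Bond=-62.0173
(2,2): Delta=1.0000 Bond=-70.9524
V0=22.7746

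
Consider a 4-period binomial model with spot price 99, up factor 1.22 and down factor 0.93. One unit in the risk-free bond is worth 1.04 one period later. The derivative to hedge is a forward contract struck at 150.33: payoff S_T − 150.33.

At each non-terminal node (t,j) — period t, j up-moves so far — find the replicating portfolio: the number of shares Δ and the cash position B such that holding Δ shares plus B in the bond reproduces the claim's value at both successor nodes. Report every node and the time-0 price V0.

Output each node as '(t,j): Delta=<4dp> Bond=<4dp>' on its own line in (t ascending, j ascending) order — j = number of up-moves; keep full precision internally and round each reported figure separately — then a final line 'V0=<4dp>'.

Since d<R<u, set p* = (R−d)/(u−d) = 0.3793; price each node as the discounted p*-expectation of its children.
Terminal payoffs: V(4,0)=-76.2729, V(4,1)=-53.1798, V(4,2)=-22.8856, V(4,3)=16.8551, V(4,4)=68.9881
  t=3,j=0: stock 79.6313 → up 97.1502 (V=-53.1798), down 74.0571 (V=-76.2729). Price -64.9167; hedge Δ=1.0000, bond B=-144.5481.
  t=3,j=1: stock 104.4626 → up 127.4444 (V=-22.8856), down 97.1502 (V=-53.1798). Price -40.0855; hedge Δ=1.0000, bond B=-144.5481.
  t=3,j=2: stock 137.0370 → up 167.1851 (V=16.8551), down 127.4444 (V=-22.8856). Price -7.5111; hedge Δ=1.0000, bond B=-144.5481.
  t=3,j=3: stock 179.7690 → up 219.3181 (V=68.9881), down 167.1851 (V=16.8551). Price 35.2209; hedge Δ=1.0000, bond B=-144.5481.
  t=2,j=0: stock 85.6251 → up 104.4626 (V=-40.0855), down 79.6313 (V=-64.9167). Price -53.3634; hedge Δ=1.0000, bond B=-138.9885.
  t=2,j=1: stock 112.3254 → up 137.0370 (V=-7.5111), down 104.4626 (V=-40.0855). Price -26.6631; hedge Δ=1.0000, bond B=-138.9885.
  t=2,j=2: stock 147.3516 → up 179.7690 (V=35.2209), down 137.0370 (V=-7.5111). Price 8.3631; hedge Δ=1.0000, bond B=-138.9885.
  t=1,j=0: stock 92.0700 → up 112.3254 (V=-26.6631), down 85.6251 (V=-53.3634). Price -41.5728; hedge Δ=1.0000, bond B=-133.6428.
  t=1,j=1: stock 120.7800 → up 147.3516 (V=8.3631), down 112.3254 (V=-26.6631). Price -12.8628; hedge Δ=1.0000, bond B=-133.6428.
  t=0,j=0: stock 99.0000 → up 120.7800 (V=-12.8628), down 92.0700 (V=-41.5728). Price -29.5027; hedge Δ=1.0000, bond B=-128.5027.
Check: Δ(0,0)·S0 + B(0,0) = -29.5027 = V0.

(0,0): Delta=1.0000 Bond=-128.5027
(1,0): Delta=1.0000 Bond=-133.6428
(1,1): Delta=1.0000 Bond=-133.6428
(2,0): Delta=1.0000 Bond=-138.9885
(2,1): Delta=1.0000 Bond=-138.9885
(2,2): Delta=1.0000 Bond=-138.9885
(3,0): Delta=1.0000 Bond=-144.5481
(3,1): Delta=1.0000 Bond=-144.5481
(3,2): Delta=1.0000 Bond=-144.5481
(3,3): Delta=1.0000 Bond=-144.5481
V0=-29.5027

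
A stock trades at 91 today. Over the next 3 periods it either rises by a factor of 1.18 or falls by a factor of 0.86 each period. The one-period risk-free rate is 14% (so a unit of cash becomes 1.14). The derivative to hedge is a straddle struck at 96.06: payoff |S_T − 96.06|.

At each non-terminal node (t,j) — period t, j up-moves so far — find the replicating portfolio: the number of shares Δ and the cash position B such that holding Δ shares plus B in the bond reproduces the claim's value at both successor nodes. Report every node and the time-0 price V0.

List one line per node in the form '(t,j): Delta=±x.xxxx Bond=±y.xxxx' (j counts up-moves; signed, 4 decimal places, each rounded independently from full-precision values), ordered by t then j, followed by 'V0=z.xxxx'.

Under the risk-neutral measure, an up-move has probability p* = (R−d)/(u−d) = 0.8750 and values discount at R = 1.14.
Terminal payoffs: V(3,0)=38.1789, V(3,1)=16.6418, V(3,2)=12.9092, V(3,3)=53.4559
  t=2,j=0: stock 67.3036 → up 79.4182 (V=16.6418), down 57.8811 (V=38.1789). Price 16.9596; hedge Δ=-1.0000, bond B=84.2632.
  t=2,j=1: stock 92.3468 → up 108.9692 (V=12.9092), down 79.4182 (V=16.6418). Price 11.7331; hedge Δ=-0.1263, bond B=23.3973.
  t=2,j=2: stock 126.7084 → up 149.5159 (V=53.4559), down 108.9692 (V=12.9092). Price 42.4452; hedge Δ=1.0000, bond B=-84.2632.
  t=1,j=0: stock 78.2600 → up 92.3468 (V=11.7331), down 67.3036 (V=16.9596). Price 10.8653; hedge Δ=-0.2087, bond B=27.1978.
  t=1,j=1: stock 107.3800 → up 126.7084 (V=42.4452), down 92.3468 (V=11.7331). Price 33.8651; hedge Δ=0.8938, bond B=-62.1102.
  t=0,j=0: stock 91.0000 → up 107.3800 (V=33.8651), down 78.2600 (V=10.8653). Price 27.1843; hedge Δ=0.7898, bond B=-44.6901.
The time-0 hedge costs 27.1843, which is the no-arbitrage price.

(0,0): Delta=0.7898 Bond=-44.6901
(1,0): Delta=-0.2087 Bond=27.1978
(1,1): Delta=0.8938 Bond=-62.1102
(2,0): Delta=-1.0000 Bond=84.2632
(2,1): Delta=-0.1263 Bond=23.3973
(2,2): Delta=1.0000 Bond=-84.2632
V0=27.1843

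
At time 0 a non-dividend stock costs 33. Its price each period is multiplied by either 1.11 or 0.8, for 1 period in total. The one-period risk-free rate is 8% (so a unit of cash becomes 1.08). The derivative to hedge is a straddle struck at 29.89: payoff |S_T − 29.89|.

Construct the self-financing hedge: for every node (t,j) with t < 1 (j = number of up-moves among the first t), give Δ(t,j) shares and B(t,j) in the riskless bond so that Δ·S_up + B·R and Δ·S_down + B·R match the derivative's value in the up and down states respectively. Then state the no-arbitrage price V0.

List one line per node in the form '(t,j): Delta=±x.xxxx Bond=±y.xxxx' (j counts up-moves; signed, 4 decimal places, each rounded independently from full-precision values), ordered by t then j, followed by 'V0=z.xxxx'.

(0,0): Delta=0.3177 Bond=-4.5343
V0=5.9495

The replicating-portfolio and risk-neutral prices coincide; use p* = (1.08−0.8)/(1.11−0.8) = 0.9032 for the latter.
Payoff layer (t=1): V(1,0)=3.4900, V(1,1)=6.7400
(0,0): S=33.0000. Δ = (V_up−V_dn)/(S_up−S_dn) = (6.7400−3.4900)/(36.6300−26.4000) = 0.3177. V = [p*·6.7400 + (1−p*)·3.4900]/1.08 = 5.9495. B = V − Δ·S = -4.5343.
Self-financing check: at every node Δ·S+B equals the discounted successor values.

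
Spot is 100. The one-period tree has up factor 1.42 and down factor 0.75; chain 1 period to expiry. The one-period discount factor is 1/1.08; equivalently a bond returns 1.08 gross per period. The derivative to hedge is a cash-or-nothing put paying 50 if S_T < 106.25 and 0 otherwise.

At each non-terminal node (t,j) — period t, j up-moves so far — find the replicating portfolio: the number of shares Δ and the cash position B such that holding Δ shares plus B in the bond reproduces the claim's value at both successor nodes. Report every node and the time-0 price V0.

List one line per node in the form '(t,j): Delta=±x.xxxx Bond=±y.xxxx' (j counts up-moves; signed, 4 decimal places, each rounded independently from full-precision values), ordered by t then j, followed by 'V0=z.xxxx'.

Since d<R<u, set p* = (R−d)/(u−d) = 0.4925; price each node as the discounted p*-expectation of its children.
Terminal values V(1,·): V(1,0)=50.0000, V(1,1)=0.0000
Node (0,0) S=100.0000: V=(p*·0.0000+(1−p*)·50.0000)/1.08=23.4936; Δ=(0.0000−50.0000)/(142.0000−75.0000)=-0.7463; B=V−Δ·S=98.1205
Self-financing check: at every node Δ·S+B equals the discounted successor values.

(0,0): Delta=-0.7463 Bond=98.1205
V0=23.4936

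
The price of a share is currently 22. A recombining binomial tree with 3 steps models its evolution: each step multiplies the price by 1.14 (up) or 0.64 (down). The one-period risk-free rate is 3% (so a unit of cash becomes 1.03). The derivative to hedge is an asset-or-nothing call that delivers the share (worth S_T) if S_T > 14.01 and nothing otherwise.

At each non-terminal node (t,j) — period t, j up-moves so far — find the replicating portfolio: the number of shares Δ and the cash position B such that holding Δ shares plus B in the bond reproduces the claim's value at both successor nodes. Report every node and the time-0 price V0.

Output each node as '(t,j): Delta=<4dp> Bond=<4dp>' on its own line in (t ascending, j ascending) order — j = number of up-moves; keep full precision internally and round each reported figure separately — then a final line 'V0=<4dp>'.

Risk-neutral probability p* = (R−d)/(u−d) = (1.03−0.64)/(1.14−0.64) = 0.7800.
At expiry t=3: V(3,0)=0.0000, V(3,1)=0.0000, V(3,2)=18.2984, V(3,3)=32.5940
Node (2,0) S=9.0112: V=(p*·0.0000+(1−p*)·0.0000)/1.03=0.0000; Δ=(0.0000−0.0000)/(10.2728−5.7672)=0.0000; B=V−Δ·S=0.0000
Node (2,1) S=16.0512: V=(p*·18.2984+(1−p*)·0.0000)/1.03=13.8570; Δ=(18.2984−0.0000)/(18.2984−10.2728)=2.2800; B=V−Δ·S=-22.7397
Node (2,2) S=28.5912: V=(p*·32.5940+(1−p*)·18.2984)/1.03=28.5912; Δ=(32.5940−18.2984)/(32.5940−18.2984)=1.0000; B=V−Δ·S=0.0000
Node (1,0) S=14.0800: V=(p*·13.8570+(1−p*)·0.0000)/1.03=10.4937; Δ=(13.8570−0.0000)/(16.0512−9.0112)=1.9683; B=V−Δ·S=-17.2204
Node (1,1) S=25.0800: V=(p*·28.5912+(1−p*)·13.8570)/1.03=24.6113; Δ=(28.5912−13.8570)/(28.5912−16.0512)=1.1750; B=V−Δ·S=-4.8570
Node (0,0) S=22.0000: V=(p*·24.6113+(1−p*)·10.4937)/1.03=20.8791; Δ=(24.6113−10.4937)/(25.0800−14.0800)=1.2834; B=V−Δ·S=-7.3563
Self-financing check: at every node Δ·S+B equals the discounted successor values.

(0,0): Delta=1.2834 Bond=-7.3563
(1,0): Delta=1.9683 Bond=-17.2204
(1,1): Delta=1.1750 Bond=-4.8570
(2,0): Delta=0.0000 Bond=0.0000
(2,1): Delta=2.2800 Bond=-22.7397
(2,2): Delta=1.0000 Bond=0.0000
V0=20.8791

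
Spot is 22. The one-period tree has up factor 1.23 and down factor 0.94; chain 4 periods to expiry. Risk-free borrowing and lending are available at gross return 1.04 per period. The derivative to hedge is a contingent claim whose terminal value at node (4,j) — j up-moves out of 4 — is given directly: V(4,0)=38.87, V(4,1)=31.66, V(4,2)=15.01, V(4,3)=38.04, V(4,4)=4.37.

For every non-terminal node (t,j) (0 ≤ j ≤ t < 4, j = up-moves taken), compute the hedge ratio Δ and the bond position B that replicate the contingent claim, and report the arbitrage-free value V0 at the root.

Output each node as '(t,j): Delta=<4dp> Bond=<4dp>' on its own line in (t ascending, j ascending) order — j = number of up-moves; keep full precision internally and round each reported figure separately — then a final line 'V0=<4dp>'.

Since d<R<u, set p* = (R−d)/(u−d) = 0.3448; price each node as the discounted p*-expectation of its children.
At expiry t=4: V(4,0)=38.8700, V(4,1)=31.6600, V(4,2)=15.0100, V(4,3)=38.0400, V(4,4)=4.3700
Node (3,0) S=18.2728: V=(p*·31.6600+(1−p*)·38.8700)/1.04=34.9844; Δ=(31.6600−38.8700)/(22.4756−17.1765)=-1.3606; B=V−Δ·S=59.8465
Node (3,1) S=23.9102: V=(p*·15.0100+(1−p*)·31.6600)/1.04=24.9218; Δ=(15.0100−31.6600)/(29.4096−22.4756)=-2.4012; B=V−Δ·S=82.3355
Node (3,2) S=31.2868: V=(p*·38.0400+(1−p*)·15.0100)/1.04=22.0686; Δ=(38.0400−15.0100)/(38.4827−29.4096)=2.5383; B=V−Δ·S=-57.3452
Node (3,3) S=40.9391: V=(p*·4.3700+(1−p*)·38.0400)/1.04=25.4131; Δ=(4.3700−38.0400)/(50.3551−38.4827)=-2.8360; B=V−Δ·S=141.5166
Node (2,0) S=19.4392: V=(p*·24.9218+(1−p*)·34.9844)/1.04=30.3024; Δ=(24.9218−34.9844)/(23.9102−18.2728)=-1.7850; B=V−Δ·S=65.0013
Node (2,1) S=25.4364: V=(p*·22.0686+(1−p*)·24.9218)/1.04=23.0172; Δ=(22.0686−24.9218)/(31.2868−23.9102)=-0.3868; B=V−Δ·S=32.8556
Node (2,2) S=33.2838: V=(p*·25.4131+(1−p*)·22.0686)/1.04=22.3288; Δ=(25.4131−22.0686)/(40.9391−31.2868)=0.3465; B=V−Δ·S=10.7960
Node (1,0) S=20.6800: V=(p*·23.0172+(1−p*)·30.3024)/1.04=26.7214; Δ=(23.0172−30.3024)/(25.4364−19.4392)=-1.2148; B=V−Δ·S=51.8428
Node (1,1) S=27.0600: V=(p*·22.3288+(1−p*)·23.0172)/1.04=21.9037; Δ=(22.3288−23.0172)/(33.2838−25.4364)=-0.0877; B=V−Δ·S=24.2777
Node (0,0) S=22.0000: V=(p*·21.9037+(1−p*)·26.7214)/1.04=24.0963; Δ=(21.9037−26.7214)/(27.0600−20.6800)=-0.7551; B=V−Δ·S=40.7093
Self-financing check: at every node Δ·S+B equals the discounted successor values.

(0,0): Delta=-0.7551 Bond=40.7093
(1,0): Delta=-1.2148 Bond=51.8428
(1,1): Delta=-0.0877 Bond=24.2777
(2,0): Delta=-1.7850 Bond=65.0013
(2,1): Delta=-0.3868 Bond=32.8556
(2,2): Delta=0.3465 Bond=10.7960
(3,0): Delta=-1.3606 Bond=59.8465
(3,1): Delta=-2.4012 Bond=82.3355
(3,2): Delta=2.5383 Bond=-57.3452
(3,3): Delta=-2.8360 Bond=141.5166
V0=24.0963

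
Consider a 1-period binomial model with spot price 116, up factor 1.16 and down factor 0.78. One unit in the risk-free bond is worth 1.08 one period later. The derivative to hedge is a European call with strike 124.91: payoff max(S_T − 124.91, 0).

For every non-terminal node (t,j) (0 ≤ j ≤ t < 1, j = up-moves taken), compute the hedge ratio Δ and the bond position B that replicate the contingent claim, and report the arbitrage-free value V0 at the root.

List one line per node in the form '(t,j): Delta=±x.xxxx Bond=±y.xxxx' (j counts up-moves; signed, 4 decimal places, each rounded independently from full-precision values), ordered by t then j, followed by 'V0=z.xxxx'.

Risk-neutral probability p* = (R−d)/(u−d) = (1.08−0.78)/(1.16−0.78) = 0.7895.
Terminal payoffs: V(1,0)=0.0000, V(1,1)=9.6500
  t=0,j=0: stock 116.0000 → up 134.5600 (V=9.6500), down 90.4800 (V=0.0000). Price 7.0541; hedge Δ=0.2189, bond B=-18.3406.
Check: Δ(0,0)·S0 + B(0,0) = 7.0541 = V0.

(0,0): Delta=0.2189 Bond=-18.3406
V0=7.0541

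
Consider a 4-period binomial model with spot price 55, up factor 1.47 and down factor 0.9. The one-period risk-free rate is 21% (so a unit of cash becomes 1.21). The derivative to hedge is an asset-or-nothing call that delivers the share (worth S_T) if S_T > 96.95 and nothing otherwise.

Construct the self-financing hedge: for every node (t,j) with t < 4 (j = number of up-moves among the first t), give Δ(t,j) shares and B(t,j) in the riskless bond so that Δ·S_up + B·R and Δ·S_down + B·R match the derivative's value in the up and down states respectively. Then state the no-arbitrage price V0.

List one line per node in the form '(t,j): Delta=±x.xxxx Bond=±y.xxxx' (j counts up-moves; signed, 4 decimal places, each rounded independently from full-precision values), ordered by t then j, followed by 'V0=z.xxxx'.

Risk-neutral probability p* = (R−d)/(u−d) = (1.21−0.9)/(1.47−0.9) = 0.5439.
At expiry t=4: V(4,0)=0.0000, V(4,1)=0.0000, V(4,2)=0.0000, V(4,3)=157.2379, V(4,4)=256.8219
(3,0): S=40.0950. Δ = (V_up−V_dn)/(S_up−S_dn) = (0.0000−0.0000)/(58.9397−36.0855) = 0.0000. V = [p*·0.0000 + (1−p*)·0.0000]/1.21 = 0.0000. B = V − Δ·S = 0.0000.
(3,1): S=65.4885. Δ = (V_up−V_dn)/(S_up−S_dn) = (0.0000−0.0000)/(96.2681−58.9397) = 0.0000. V = [p*·0.0000 + (1−p*)·0.0000]/1.21 = 0.0000. B = V − Δ·S = 0.0000.
(3,2): S=106.9645. Δ = (V_up−V_dn)/(S_up−S_dn) = (157.2379−0.0000)/(157.2379−96.2681) = 2.5789. V = [p*·157.2379 + (1−p*)·0.0000]/1.21 = 70.6738. B = V − Δ·S = -205.1821.
(3,3): S=174.7088. Δ = (V_up−V_dn)/(S_up−S_dn) = (256.8219−157.2379)/(256.8219−157.2379) = 1.0000. V = [p*·256.8219 + (1−p*)·157.2379]/1.21 = 174.7088. B = V − Δ·S = 0.0000.
(2,0): S=44.5500. Δ = (V_up−V_dn)/(S_up−S_dn) = (0.0000−0.0000)/(65.4885−40.0950) = 0.0000. V = [p*·0.0000 + (1−p*)·0.0000]/1.21 = 0.0000. B = V − Δ·S = 0.0000.
(2,1): S=72.7650. Δ = (V_up−V_dn)/(S_up−S_dn) = (70.6738−0.0000)/(106.9646−65.4885) = 1.7040. V = [p*·70.6738 + (1−p*)·0.0000]/1.21 = 31.7658. B = V − Δ·S = -92.2234.
(2,2): S=118.8495. Δ = (V_up−V_dn)/(S_up−S_dn) = (174.7088−70.6738)/(174.7088−106.9645) = 1.5357. V = [p*·174.7088 + (1−p*)·70.6738]/1.21 = 105.1688. B = V − Δ·S = -77.3486.
(1,0): S=49.5000. Δ = (V_up−V_dn)/(S_up−S_dn) = (31.7658−0.0000)/(72.7650−44.5500) = 1.1258. V = [p*·31.7658 + (1−p*)·0.0000]/1.21 = 14.2778. B = V − Δ·S = -41.4517.
(1,1): S=80.8500. Δ = (V_up−V_dn)/(S_up−S_dn) = (105.1688−31.7658)/(118.8495−72.7650) = 1.5928. V = [p*·105.1688 + (1−p*)·31.7658]/1.21 = 59.2452. B = V − Δ·S = -69.5319.
(0,0): S=55.0000. Δ = (V_up−V_dn)/(S_up−S_dn) = (59.2452−14.2778)/(80.8500−49.5000) = 1.4344. V = [p*·59.2452 + (1−p*)·14.2778]/1.21 = 32.0114. B = V − Δ·S = -46.8788.
Self-financing check: at every node Δ·S+B equals the discounted successor values.

(0,0): Delta=1.4344 Bond=-46.8788
(1,0): Delta=1.1258 Bond=-41.4517
(1,1): Delta=1.5928 Bond=-69.5319
(2,0): Delta=0.0000 Bond=0.0000
(2,1): Delta=1.7040 Bond=-92.2234
(2,2): Delta=1.5357 Bond=-77.3486
(3,0): Delta=0.0000 Bond=0.0000
(3,1): Delta=0.0000 Bond=0.0000
(3,2): Delta=2.5789 Bond=-205.1821
(3,3): Delta=1.0000 Bond=0.0000
V0=32.0114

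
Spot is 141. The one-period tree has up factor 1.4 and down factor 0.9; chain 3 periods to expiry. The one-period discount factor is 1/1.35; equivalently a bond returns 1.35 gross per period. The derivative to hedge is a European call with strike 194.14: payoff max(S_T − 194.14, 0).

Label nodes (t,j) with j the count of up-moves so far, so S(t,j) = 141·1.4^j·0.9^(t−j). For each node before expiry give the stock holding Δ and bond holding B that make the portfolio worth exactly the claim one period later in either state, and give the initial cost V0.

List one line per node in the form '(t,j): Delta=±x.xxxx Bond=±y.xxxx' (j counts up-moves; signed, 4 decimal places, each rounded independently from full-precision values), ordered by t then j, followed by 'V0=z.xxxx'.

No-arbitrage ⇒ martingale measure with p* = (R−d)/(u−d) = 0.9000.
Payoff layer (t=3): V(3,0)=0.0000, V(3,1)=0.0000, V(3,2)=54.5840, V(3,3)=192.7640
  t=2,j=0: stock 114.2100 → up 159.8940 (V=0.0000), down 102.7890 (V=0.0000). Price 0.0000; hedge Δ=0.0000, bond B=0.0000.
  t=2,j=1: stock 177.6600 → up 248.7240 (V=54.5840), down 159.8940 (V=0.0000). Price 36.3893; hedge Δ=0.6145, bond B=-72.7787.
  t=2,j=2: stock 276.3600 → up 386.9040 (V=192.7640), down 248.7240 (V=54.5840). Price 132.5526; hedge Δ=1.0000, bond B=-143.8074.
  t=1,j=0: stock 126.9000 → up 177.6600 (V=36.3893), down 114.2100 (V=0.0000). Price 24.2596; hedge Δ=0.5735, bond B=-48.5191.
  t=1,j=1: stock 197.4000 → up 276.3600 (V=132.5526), down 177.6600 (V=36.3893). Price 91.0639; hedge Δ=0.9743, bond B=-101.2626.
  t=0,j=0: stock 141.0000 → up 197.4000 (V=91.0639), down 126.9000 (V=24.2596). Price 62.5063; hedge Δ=0.9476, bond B=-71.1024.
Self-financing check: at every node Δ·S+B equals the discounted successor values.

(0,0): Delta=0.9476 Bond=-71.1024
(1,0): Delta=0.5735 Bond=-48.5191
(1,1): Delta=0.9743 Bond=-101.2626
(2,0): Delta=0.0000 Bond=0.0000
(2,1): Delta=0.6145 Bond=-72.7787
(2,2): Delta=1.0000 Bond=-143.8074
V0=62.5063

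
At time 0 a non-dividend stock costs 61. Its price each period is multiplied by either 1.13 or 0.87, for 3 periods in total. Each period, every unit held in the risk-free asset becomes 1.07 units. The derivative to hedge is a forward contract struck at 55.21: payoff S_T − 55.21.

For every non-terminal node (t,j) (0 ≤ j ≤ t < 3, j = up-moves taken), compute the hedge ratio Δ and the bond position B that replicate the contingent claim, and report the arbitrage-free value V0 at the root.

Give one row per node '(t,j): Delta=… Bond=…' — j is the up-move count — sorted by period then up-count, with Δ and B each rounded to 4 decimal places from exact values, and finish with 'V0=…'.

Risk-neutral probability p* = (R−d)/(u−d) = (1.07−0.87)/(1.13−0.87) = 0.7692.
Terminal payoffs: V(3,0)=-15.0413, V(3,1)=-3.0369, V(3,2)=12.5551, V(3,3)=32.8067
(2,0): S=46.1709. Δ = (V_up−V_dn)/(S_up−S_dn) = (-3.0369−-15.0413)/(52.1731−40.1687) = 1.0000. V = [p*·-3.0369 + (1−p*)·-15.0413]/1.07 = -5.4272. B = V − Δ·S = -51.5981.
(2,1): S=59.9691. Δ = (V_up−V_dn)/(S_up−S_dn) = (12.5551−-3.0369)/(67.7651−52.1731) = 1.0000. V = [p*·12.5551 + (1−p*)·-3.0369]/1.07 = 8.3710. B = V − Δ·S = -51.5981.
(2,2): S=77.8909. Δ = (V_up−V_dn)/(S_up−S_dn) = (32.8067−12.5551)/(88.0167−67.7651) = 1.0000. V = [p*·32.8067 + (1−p*)·12.5551]/1.07 = 26.2928. B = V − Δ·S = -51.5981.
(1,0): S=53.0700. Δ = (V_up−V_dn)/(S_up−S_dn) = (8.3710−-5.4272)/(59.9691−46.1709) = 1.0000. V = [p*·8.3710 + (1−p*)·-5.4272]/1.07 = 4.8474. B = V − Δ·S = -48.2226.
(1,1): S=68.9300. Δ = (V_up−V_dn)/(S_up−S_dn) = (26.2928−8.3710)/(77.8909−59.9691) = 1.0000. V = [p*·26.2928 + (1−p*)·8.3710]/1.07 = 20.7074. B = V − Δ·S = -48.2226.
(0,0): S=61.0000. Δ = (V_up−V_dn)/(S_up−S_dn) = (20.7074−4.8474)/(68.9300−53.0700) = 1.0000. V = [p*·20.7074 + (1−p*)·4.8474]/1.07 = 15.9322. B = V − Δ·S = -45.0678.
Self-financing check: at every node Δ·S+B equals the discounted successor values.

(0,0): Delta=1.0000 Bond=-45.0678
(1,0): Delta=1.0000 Bond=-48.2226
(1,1): Delta=1.0000 Bond=-48.2226
(2,0): Delta=1.0000 Bond=-51.5981
(2,1): Delta=1.0000 Bond=-51.5981
(2,2): Delta=1.0000 Bond=-51.5981
V0=15.9322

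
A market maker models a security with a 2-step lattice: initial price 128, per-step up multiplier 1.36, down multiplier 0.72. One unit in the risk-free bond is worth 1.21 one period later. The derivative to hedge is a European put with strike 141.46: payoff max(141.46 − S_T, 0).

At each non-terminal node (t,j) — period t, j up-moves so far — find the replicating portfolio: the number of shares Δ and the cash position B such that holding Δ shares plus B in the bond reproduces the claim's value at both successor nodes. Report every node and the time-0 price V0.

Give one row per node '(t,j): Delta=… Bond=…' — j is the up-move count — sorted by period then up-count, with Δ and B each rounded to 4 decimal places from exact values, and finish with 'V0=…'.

(0,0): Delta=-0.2640 Bond=40.5608
(1,0): Delta=-1.0000 Bond=116.9091
(1,1): Delta=-0.1447 Bond=28.3141
V0=6.7699

No-arbitrage ⇒ martingale measure with p* = (R−d)/(u−d) = 0.7656.
At expiry t=2: V(2,0)=75.1048, V(2,1)=16.1224, V(2,2)=0.0000
  t=1,j=0: stock 92.1600 → up 125.3376 (V=16.1224), down 66.3552 (V=75.1048). Price 24.7491; hedge Δ=-1.0000, bond B=116.9091.
  t=1,j=1: stock 174.0800 → up 236.7488 (V=0.0000), down 125.3376 (V=16.1224). Price 3.1229; hedge Δ=-0.1447, bond B=28.3141.
  t=0,j=0: stock 128.0000 → up 174.0800 (V=3.1229), down 92.1600 (V=24.7491). Price 6.7699; hedge Δ=-0.2640, bond B=40.5608.
The time-0 hedge costs 6.7699, which is the no-arbitrage price.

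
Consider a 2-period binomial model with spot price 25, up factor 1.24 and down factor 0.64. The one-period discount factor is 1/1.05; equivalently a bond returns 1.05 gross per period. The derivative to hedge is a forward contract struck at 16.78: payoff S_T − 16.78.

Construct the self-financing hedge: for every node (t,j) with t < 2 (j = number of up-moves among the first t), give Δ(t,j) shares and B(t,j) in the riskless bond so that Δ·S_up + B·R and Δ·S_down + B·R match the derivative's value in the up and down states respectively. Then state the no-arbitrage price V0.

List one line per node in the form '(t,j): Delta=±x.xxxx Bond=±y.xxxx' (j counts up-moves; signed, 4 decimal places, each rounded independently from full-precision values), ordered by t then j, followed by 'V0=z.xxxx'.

No-arbitrage ⇒ martingale measure with p* = (R−d)/(u−d) = 0.6833.
Terminal values V(2,·): V(2,0)=-6.5400, V(2,1)=3.0600, V(2,2)=21.6600
(1,0): S=16.0000. Δ = (V_up−V_dn)/(S_up−S_dn) = (3.0600−-6.5400)/(19.8400−10.2400) = 1.0000. V = [p*·3.0600 + (1−p*)·-6.5400]/1.05 = 0.0190. B = V − Δ·S = -15.9810.
(1,1): S=31.0000. Δ = (V_up−V_dn)/(S_up−S_dn) = (21.6600−3.0600)/(38.4400−19.8400) = 1.0000. V = [p*·21.6600 + (1−p*)·3.0600]/1.05 = 15.0190. B = V − Δ·S = -15.9810.
(0,0): S=25.0000. Δ = (V_up−V_dn)/(S_up−S_dn) = (15.0190−0.0190)/(31.0000−16.0000) = 1.0000. V = [p*·15.0190 + (1−p*)·0.0190]/1.05 = 9.7800. B = V − Δ·S = -15.2200.
Self-financing check: at every node Δ·S+B equals the discounted successor values.

(0,0): Delta=1.0000 Bond=-15.2200
(1,0): Delta=1.0000 Bond=-15.9810
(1,1): Delta=1.0000 Bond=-15.9810
V0=9.7800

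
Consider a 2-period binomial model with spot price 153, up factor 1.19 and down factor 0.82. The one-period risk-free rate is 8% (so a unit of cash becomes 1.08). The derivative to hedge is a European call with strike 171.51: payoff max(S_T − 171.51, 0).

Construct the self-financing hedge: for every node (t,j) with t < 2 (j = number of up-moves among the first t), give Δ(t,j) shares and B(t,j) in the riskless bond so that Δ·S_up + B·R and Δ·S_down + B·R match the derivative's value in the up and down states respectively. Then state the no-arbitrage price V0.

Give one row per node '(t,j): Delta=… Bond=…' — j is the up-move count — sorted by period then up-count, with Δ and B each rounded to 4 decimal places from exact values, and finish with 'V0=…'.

No-arbitrage ⇒ martingale measure with p* = (R−d)/(u−d) = 0.7027.
At expiry t=2: V(2,0)=0.0000, V(2,1)=0.0000, V(2,2)=45.1533
(1,0): S=125.4600. Δ = (V_up−V_dn)/(S_up−S_dn) = (0.0000−0.0000)/(149.2974−102.8772) = 0.0000. V = [p*·0.0000 + (1−p*)·0.0000]/1.08 = 0.0000. B = V − Δ·S = 0.0000.
(1,1): S=182.0700. Δ = (V_up−V_dn)/(S_up−S_dn) = (45.1533−0.0000)/(216.6633−149.2974) = 0.6703. V = [p*·45.1533 + (1−p*)·0.0000]/1.08 = 29.3790. B = V − Δ·S = -92.6569.
(0,0): S=153.0000. Δ = (V_up−V_dn)/(S_up−S_dn) = (29.3790−0.0000)/(182.0700−125.4600) = 0.5190. V = [p*·29.3790 + (1−p*)·0.0000]/1.08 = 19.1155. B = V − Δ·S = -60.2873.
Each (Δ,B) replicates both successor values, so the strategy is self-financing and V0 is arbitrage-free.

(0,0): Delta=0.5190 Bond=-60.2873
(1,0): Delta=0.0000 Bond=0.0000
(1,1): Delta=0.6703 Bond=-92.6569
V0=19.1155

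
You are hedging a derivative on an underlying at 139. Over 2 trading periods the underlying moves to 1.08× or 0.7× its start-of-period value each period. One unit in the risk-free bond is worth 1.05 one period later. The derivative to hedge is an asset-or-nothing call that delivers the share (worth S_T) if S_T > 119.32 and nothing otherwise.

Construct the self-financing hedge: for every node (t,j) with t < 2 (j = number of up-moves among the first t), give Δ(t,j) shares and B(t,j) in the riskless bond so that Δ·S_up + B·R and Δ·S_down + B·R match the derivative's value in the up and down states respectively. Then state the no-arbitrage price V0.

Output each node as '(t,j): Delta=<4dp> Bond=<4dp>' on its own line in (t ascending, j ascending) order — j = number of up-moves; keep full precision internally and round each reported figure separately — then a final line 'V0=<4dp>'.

(0,0): Delta=2.6925 Bond=-249.5069
(1,0): Delta=0.0000 Bond=0.0000
(1,1): Delta=2.8421 Bond=-284.4379
V0=124.7535

The replicating-portfolio and risk-neutral prices coincide; use p* = (1.05−0.7)/(1.08−0.7) = 0.9211 for the latter.
At expiry t=2: V(2,0)=0.0000, V(2,1)=0.0000, V(2,2)=162.1296
  t=1,j=0: stock 97.3000 → up 105.0840 (V=0.0000), down 68.1100 (V=0.0000). Price 0.0000; hedge Δ=0.0000, bond B=0.0000.
  t=1,j=1: stock 150.1200 → up 162.1296 (V=162.1296), down 105.0840 (V=0.0000). Price 142.2189; hedge Δ=2.8421, bond B=-284.4379.
  t=0,j=0: stock 139.0000 → up 150.1200 (V=142.2189), down 97.3000 (V=0.0000). Price 124.7535; hedge Δ=2.6925, bond B=-249.5069.
The time-0 hedge costs 124.7535, which is the no-arbitrage price.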